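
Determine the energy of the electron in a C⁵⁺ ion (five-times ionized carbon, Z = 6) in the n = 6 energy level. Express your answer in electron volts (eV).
-13.606 eV

The energy levels of a hydrogen-like atom are given by:
E_n = -13.6057 Z² / n² eV  (with Z = 6 for C⁵⁺)

For n = 6:
E_6 = -13.6057 × 6² / 6²
E_6 = -13.6057 × 36 / 36
E_6 = -13.606 eV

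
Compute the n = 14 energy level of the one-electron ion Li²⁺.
-0.625 eV

For hydrogen-like ions, the energy levels scale with Z²:
E_n = -13.6057 Z² / n² eV

For Li²⁺ (Z = 3) at n = 14:
E_14 = -13.6057 × 3² / 14²
E_14 = -13.6057 × 9 / 196
E_14 = -122.4513 / 196
E_14 = -0.625 eV

The energy is 9 times more negative than hydrogen at the same n due to the stronger nuclear charge.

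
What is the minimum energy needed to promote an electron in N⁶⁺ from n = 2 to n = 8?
156.252961 eV

The energy levels of a hydrogen-like atom are E_n = -13.6057 Z² eV / n².

Energy at n = 2: E_2 = -13.6057 × 7² / 2² = -166.669825000 eV
Energy at n = 8: E_8 = -13.6057 × 7² / 8² = -10.416864063 eV

The excitation energy is the difference:
ΔE = E_8 - E_2
ΔE = -10.416864063 - (-166.669825000)
ΔE = 156.252961 eV

Since this is positive, energy must be absorbed (photon absorption).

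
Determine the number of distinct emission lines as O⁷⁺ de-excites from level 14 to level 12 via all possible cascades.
3

The electron can occupy levels n = 12, 13, ..., 14 during de-excitation — that is m = 14 - 12 + 1 = 3 distinct levels.

The number of distinct spectral lines equals the number of ways to choose 2 of these m levels (each pair gives one possible emission transition):

Number of lines = m(m-1)/2 = 3×2/2 = 3

These correspond to all possible transitions between the 3 levels:
14 → 13, 14 → 12, 13 → 12

Each transition produces a photon with a unique energy (and thus wavelength). This count does not depend on Z.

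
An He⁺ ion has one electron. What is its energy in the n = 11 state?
-0.45 eV

For hydrogen-like ions, the energy levels scale with Z²:
E_n = -13.6057 Z² / n² eV

For He⁺ (Z = 2) at n = 11:
E_11 = -13.6057 × 2² / 11²
E_11 = -13.6057 × 4 / 121
E_11 = -54.4228 / 121
E_11 = -0.45 eV

The energy is 4 times more negative than hydrogen at the same n due to the stronger nuclear charge.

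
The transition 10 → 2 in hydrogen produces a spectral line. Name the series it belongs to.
Balmer series

The spectral series in hydrogen are named based on the final (lower) energy level:
- Lyman series: n_final = 1 (ultraviolet)
- Balmer series: n_final = 2 (visible/near-UV)
- Paschen series: n_final = 3 (infrared)
- Brackett series: n_final = 4 (infrared)
- Pfund series: n_final = 5 (far infrared)

Since this transition ends at n = 2, it belongs to the Balmer series.

For reference, this 10 → 2 line has photon energy
ΔE = 13.6057 eV × (1/2² - 1/10²) = 3.265368 eV,
corresponding to wavelength λ = hc/ΔE = 1239.84 eV·nm / 3.265368 eV = 379.69 nm in the visible/near-UV region.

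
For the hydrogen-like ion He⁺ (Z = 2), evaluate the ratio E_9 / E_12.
1.77778

Using E_n = -13.6057 Z² / n² eV with Z = 2:

E_9 = -13.6057 × 2² / 9² = -54.4228 / 81 = -0.67188641975 eV
E_12 = -13.6057 × 2² / 12² = -54.4228 / 144 = -0.37793611111 eV

The ratio is:
E_9/E_12 = (-0.67188641975) / (-0.37793611111)
E_9/E_12 = (-54.4228/81) / (-54.4228/144)
E_9/E_12 = 144/81
E_9/E_12 = 1.77778
(Note: the Z² factors cancel in the ratio.)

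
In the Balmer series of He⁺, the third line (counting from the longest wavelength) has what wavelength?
108.48394 nm

The lines of a series are numbered from the longest wavelength (smallest ΔE) outward; the third line is the transition from n = n_f + 3 to n_f.
The Balmer series has all transitions ending at n_f = 2.

For He⁺ (Z = 2), the third line (γ-line) is the jump from n = 5 to n = 2:
E_5 = -13.6057 × 2² / 5² = -2.17691200 eV
E_2 = -13.6057 × 2² / 2² = -13.60570000 eV
ΔE = E_5 - E_2 = 11.42878800 eV

λ = hc/E = 1239.84 eV·nm / 11.42878800 eV
λ = 108.48394 nm

This is the γ-line of the Balmer series in He⁺.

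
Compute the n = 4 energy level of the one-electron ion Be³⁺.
-13.61 eV

For hydrogen-like ions, the energy levels scale with Z²:
E_n = -13.6057 Z² / n² eV

For Be³⁺ (Z = 4) at n = 4:
E_4 = -13.6057 × 4² / 4²
E_4 = -13.6057 × 16 / 16
E_4 = -217.6912 / 16
E_4 = -13.61 eV

The energy is 16 times more negative than hydrogen at the same n due to the stronger nuclear charge.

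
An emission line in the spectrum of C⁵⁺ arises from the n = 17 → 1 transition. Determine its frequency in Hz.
1.18025e+17 Hz

First, find the transition energy:
E_17 = -13.6057 × 6² / 17² = -1.69482768 eV
E_1 = -13.6057 × 6² / 1² = -489.80520000 eV
|ΔE| = |E_1 - E_17| = 488.11037232 eV

Convert to Joules: E = 488.11037232 eV × (1.602177 × 10⁻¹⁹ J/eV) = 7.8203921e-17 J

Using E = hf:
f = E/h = 7.8203921e-17 J / (6.62607 × 10⁻³⁴ J·s)
f = 1.18025e+17 Hz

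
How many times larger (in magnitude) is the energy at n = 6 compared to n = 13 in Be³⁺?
4.69444

Using E_n = -13.6057 Z² / n² eV with Z = 4:

E_6 = -13.6057 × 4² / 6² = -217.6912 / 36 = -6.04697777778 eV
E_13 = -13.6057 × 4² / 13² = -217.6912 / 169 = -1.28811360947 eV

The ratio is:
E_6/E_13 = (-6.04697777778) / (-1.28811360947)
E_6/E_13 = (-217.6912/36) / (-217.6912/169)
E_6/E_13 = 169/36
E_6/E_13 = 4.69444
(Note: the Z² factors cancel in the ratio.)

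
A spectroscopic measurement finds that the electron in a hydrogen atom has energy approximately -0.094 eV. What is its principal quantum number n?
n = 12

The exact energy levels follow E_n = -13.6057 eV / n².

The measured value (-0.094 eV) is reported to only 2 significant figures, so we must test candidate n values and see which one matches to that precision.

Candidate energies:
  n = 10:  E = -13.6057/10² = -0.13606 eV
  n = 11:  E = -13.6057/11² = -0.11244 eV
  n = 12:  E = -13.6057/12² = -0.09448 eV  ← matches
  n = 13:  E = -13.6057/13² = -0.08051 eV
  n = 14:  E = -13.6057/14² = -0.06942 eV

Checking against the measurement of -0.094 eV (2 sig figs), only n = 12 agrees:
E_12 = -0.09448 eV, which rounds to -0.094 eV ✓

Therefore n = 12.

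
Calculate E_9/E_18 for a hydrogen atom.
4.00000

Using E_n = -13.6057 Z² / n² eV with Z = 1:

E_9 = -13.6057 / 9² = -13.6057 / 81 = -0.16797160494 eV
E_18 = -13.6057 / 18² = -13.6057 / 324 = -0.04199290123 eV

The ratio is:
E_9/E_18 = (-0.16797160494) / (-0.04199290123)
E_9/E_18 = (-13.6057/81) / (-13.6057/324)
E_9/E_18 = 324/81
E_9/E_18 = 4.00000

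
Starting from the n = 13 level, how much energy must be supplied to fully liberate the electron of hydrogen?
0.08 eV

The ionization energy is the energy needed to remove the electron completely (n → ∞).

For hydrogen, E_n = -13.6057 eV / n².

At n = 13: E_13 = -13.6057 / 13² = -0.08051 eV
At n = ∞: E_∞ = 0 eV

Ionization energy = E_∞ - E_13 = 0 - (-0.08051) = 0.08051 eV
Ionization energy ≈ 0.08 eV

This is also called the binding energy of the electron in state n = 13.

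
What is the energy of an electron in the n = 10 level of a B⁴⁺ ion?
-3.4014 eV

For hydrogen-like ions, the energy levels scale with Z²:
E_n = -13.6057 Z² / n² eV

For B⁴⁺ (Z = 5) at n = 10:
E_10 = -13.6057 × 5² / 10²
E_10 = -13.6057 × 25 / 100
E_10 = -340.1425 / 100
E_10 = -3.4014 eV

The energy is 25 times more negative than hydrogen at the same n due to the stronger nuclear charge.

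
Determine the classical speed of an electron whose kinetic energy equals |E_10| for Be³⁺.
8.7508e+05 m/s (or 0.292% of c)

The binding energy at n = 10 for Be³⁺ is:
E_10 = -13.6057 × 4²/10² = -2.1769120 eV
|E_10| = 2.1769120 eV

Convert to Joules:
KE = 2.1769120 eV × (1.602177 × 10⁻¹⁹ J/eV) = 3.487798e-19 J

Using KE = ½mv²:
v = √(2·KE/m_e)
v = √(2 × 3.487798e-19 J / 9.10938 × 10⁻³¹ kg)
v = 8.7508e+05 m/s

This is approximately 0.292% the speed of light.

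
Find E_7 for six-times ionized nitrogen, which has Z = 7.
-13.606 eV

For hydrogen-like ions, the energy levels scale with Z²:
E_n = -13.6057 Z² / n² eV

For N⁶⁺ (Z = 7) at n = 7:
E_7 = -13.6057 × 7² / 7²
E_7 = -13.6057 × 49 / 49
E_7 = -666.6793 / 49
E_7 = -13.606 eV

The energy is 49 times more negative than hydrogen at the same n due to the stronger nuclear charge.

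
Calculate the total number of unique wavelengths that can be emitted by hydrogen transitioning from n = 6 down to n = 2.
10

The electron can occupy levels n = 2, 3, ..., 6 during de-excitation — that is m = 6 - 2 + 1 = 5 distinct levels.

The number of distinct spectral lines equals the number of ways to choose 2 of these m levels (each pair gives one possible emission transition):

Number of lines = m(m-1)/2 = 5×4/2 = 10

These correspond to all possible transitions between the 5 levels:
6 → 5, 6 → 4, 6 → 3, 6 → 2, 5 → 4, 5 → 3, 5 → 2, 4 → 3...

Each transition produces a photon with a unique energy (and thus wavelength). This count does not depend on Z.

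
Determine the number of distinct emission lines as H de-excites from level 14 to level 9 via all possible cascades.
15

The electron can occupy levels n = 9, 10, ..., 14 during de-excitation — that is m = 14 - 9 + 1 = 6 distinct levels.

The number of distinct spectral lines equals the number of ways to choose 2 of these m levels (each pair gives one possible emission transition):

Number of lines = m(m-1)/2 = 6×5/2 = 15

These correspond to all possible transitions between the 6 levels:
14 → 13, 14 → 12, 14 → 11, 14 → 10, 14 → 9, 13 → 12, 13 → 11, 13 → 10...

Each transition produces a photon with a unique energy (and thus wavelength). This count does not depend on Z.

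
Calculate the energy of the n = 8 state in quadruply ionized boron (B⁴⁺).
-5.31 eV

For hydrogen-like ions, the energy levels scale with Z²:
E_n = -13.6057 Z² / n² eV

For B⁴⁺ (Z = 5) at n = 8:
E_8 = -13.6057 × 5² / 8²
E_8 = -13.6057 × 25 / 64
E_8 = -340.1425 / 64
E_8 = -5.31 eV

The energy is 25 times more negative than hydrogen at the same n due to the stronger nuclear charge.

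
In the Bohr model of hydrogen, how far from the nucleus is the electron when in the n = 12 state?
7.620152 nm (or 76.201518 Å)

The Bohr radius formula is:
r_n = n² a₀ / Z

where a₀ = 0.052917721 nm is the Bohr radius.

For H (Z = 1) at n = 12:
r_12 = 12² × 0.052917721 nm / 1
r_12 = 144 × 0.052917721 nm / 1
r_12 = 7.6201518 nm / 1
r_12 = 7.620152 nm

The electron orbits at approximately 7.620152 nm from the nucleus.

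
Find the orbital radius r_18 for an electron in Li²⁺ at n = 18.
5.71511 nm (or 57.15114 Å)

The Bohr radius formula is:
r_n = n² a₀ / Z

where a₀ = 0.05291772 nm is the Bohr radius.

For Li²⁺ (Z = 3) at n = 18:
r_18 = 18² × 0.05291772 nm / 3
r_18 = 324 × 0.05291772 nm / 3
r_18 = 17.145341 nm / 3
r_18 = 5.71511 nm

The electron orbits at approximately 5.71511 nm from the nucleus.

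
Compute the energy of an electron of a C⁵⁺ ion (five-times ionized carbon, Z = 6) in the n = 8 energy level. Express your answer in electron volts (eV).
-7.65 eV

The energy levels of a hydrogen-like atom are given by:
E_n = -13.6057 Z² / n² eV  (with Z = 6 for C⁵⁺)

For n = 8:
E_8 = -13.6057 × 6² / 8²
E_8 = -13.6057 × 36 / 64
E_8 = -7.65 eV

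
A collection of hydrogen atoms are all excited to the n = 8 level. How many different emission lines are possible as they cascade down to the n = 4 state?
10

The electron can occupy levels n = 4, 5, ..., 8 during de-excitation — that is m = 8 - 4 + 1 = 5 distinct levels.

The number of distinct spectral lines equals the number of ways to choose 2 of these m levels (each pair gives one possible emission transition):

Number of lines = m(m-1)/2 = 5×4/2 = 10

These correspond to all possible transitions between the 5 levels:
8 → 7, 8 → 6, 8 → 5, 8 → 4, 7 → 6, 7 → 5, 7 → 4, 6 → 5...

Each transition produces a photon with a unique energy (and thus wavelength). This count does not depend on Z.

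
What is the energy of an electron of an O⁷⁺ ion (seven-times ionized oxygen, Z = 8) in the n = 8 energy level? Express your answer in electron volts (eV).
-13.61 eV

The energy levels of a hydrogen-like atom are given by:
E_n = -13.6057 Z² / n² eV  (with Z = 8 for O⁷⁺)

For n = 8:
E_8 = -13.6057 × 8² / 8²
E_8 = -13.6057 × 64 / 64
E_8 = -13.61 eV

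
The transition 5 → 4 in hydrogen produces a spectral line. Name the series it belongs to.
Brackett series

The spectral series in hydrogen are named based on the final (lower) energy level:
- Lyman series: n_final = 1 (ultraviolet)
- Balmer series: n_final = 2 (visible/near-UV)
- Paschen series: n_final = 3 (infrared)
- Brackett series: n_final = 4 (infrared)
- Pfund series: n_final = 5 (far infrared)

Since this transition ends at n = 4, it belongs to the Brackett series.

For reference, this 5 → 4 line has photon energy
ΔE = 13.6057 eV × (1/4² - 1/5²) = 0.30612825000 eV,
corresponding to wavelength λ = hc/ΔE = 1239.84 eV·nm / 0.30612825000 eV = 4050.06725 nm in the infrared region.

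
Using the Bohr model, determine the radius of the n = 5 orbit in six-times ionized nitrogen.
0.1890 nm (or 1.8899 Å)

The Bohr radius formula is:
r_n = n² a₀ / Z

where a₀ = 0.0529177 nm is the Bohr radius.

For N⁶⁺ (Z = 7) at n = 5:
r_5 = 5² × 0.0529177 nm / 7
r_5 = 25 × 0.0529177 nm / 7
r_5 = 1.32294 nm / 7
r_5 = 0.1890 nm

The electron orbits at approximately 0.1890 nm from the nucleus.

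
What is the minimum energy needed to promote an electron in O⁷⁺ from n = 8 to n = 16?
10.2043 eV

The energy levels of a hydrogen-like atom are E_n = -13.6057 Z² eV / n².

Energy at n = 8: E_8 = -13.6057 × 8² / 8² = -13.6057000 eV
Energy at n = 16: E_16 = -13.6057 × 8² / 16² = -3.4014250 eV

The excitation energy is the difference:
ΔE = E_16 - E_8
ΔE = -3.4014250 - (-13.6057000)
ΔE = 10.2043 eV

Since this is positive, energy must be absorbed (photon absorption).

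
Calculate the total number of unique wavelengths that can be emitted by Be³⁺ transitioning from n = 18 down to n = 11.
28

The electron can occupy levels n = 11, 12, ..., 18 during de-excitation — that is m = 18 - 11 + 1 = 8 distinct levels.

The number of distinct spectral lines equals the number of ways to choose 2 of these m levels (each pair gives one possible emission transition):

Number of lines = m(m-1)/2 = 8×7/2 = 28

These correspond to all possible transitions between the 8 levels:
18 → 17, 18 → 16, 18 → 15, 18 → 14, 18 → 13, 18 → 12, 18 → 11, 17 → 16...

Each transition produces a photon with a unique energy (and thus wavelength). This count does not depend on Z.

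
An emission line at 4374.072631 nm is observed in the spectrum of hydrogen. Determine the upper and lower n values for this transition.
n = 12 → n = 6

First, find the photon energy from the wavelength (hc = 1239.84 eV·nm):
E = hc/λ = 1239.84 eV·nm / 4374.072631 nm = 0.28345208 eV

The energy levels of hydrogen satisfy E_n = -13.6057 / n² eV, so an emission n_i → n_f releases
ΔE = 13.6057 × (1/n_f² − 1/n_i²) eV.

Setting ΔE equal to the photon energy:
1/n_f² − 1/n_i² = 0.28345208 / 13.6057 = 0.020833333

Since 1/n_i² must be positive, we need 1/n_f² > 0.020833333, i.e. n_f ≤ 6. For each allowed n_f, solve n_i = (1/n_f² − 0.020833333)^(−1/2) and check whether it is a whole number:
  n_f = 1: 1/n_i² = 1.000000000 − 0.020833333 = 0.979166667 → n_i = 1.011  (not an integer) ✗
  n_f = 2: 1/n_i² = 0.250000000 − 0.020833333 = 0.229166667 → n_i = 2.089  (not an integer) ✗
  n_f = 3: 1/n_i² = 0.111111111 − 0.020833333 = 0.090277778 → n_i = 3.328  (not an integer) ✗
  n_f = 4: 1/n_i² = 0.062500000 − 0.020833333 = 0.041666667 → n_i = 4.899  (not an integer) ✗
  n_f = 5: 1/n_i² = 0.040000000 − 0.020833333 = 0.019166667 → n_i = 7.223  (not an integer) ✗
  n_f = 6: 1/n_i² = 0.027777778 − 0.020833333 = 0.006944445 → n_i = 12.000  → integer, n_i = 12 ✓

Only n_f = 6 gives an integer upper level, n_i = 12.

The transition is from n = 12 to n = 6 (emission).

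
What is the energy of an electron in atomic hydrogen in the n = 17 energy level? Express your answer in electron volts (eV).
-0.05 eV

The energy levels of a hydrogen-like atom are given by:
E_n = -13.6057 eV / n²

For n = 17:
E_17 = -13.6057 eV / 17²
E_17 = -13.6057 eV / 289
E_17 = -0.05 eV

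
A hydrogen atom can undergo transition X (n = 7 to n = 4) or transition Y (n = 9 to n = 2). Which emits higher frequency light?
9 → 2

Calculate the energy for each transition:

Transition 7 → 4:
ΔE₁ = |E_4 - E_7| = |-13.6057/4² - (-13.6057/7²)|
ΔE₁ = |-0.85035625 - (-0.27766735)| = 0.57269 eV

Transition 9 → 2:
ΔE₂ = |E_2 - E_9| = |-13.6057/2² - (-13.6057/9²)|
ΔE₂ = |-3.40142500 - (-0.16797160)| = 3.23345 eV

Since 3.23345 eV > 0.57269 eV, the transition 9 → 2 emits the more energetic photon.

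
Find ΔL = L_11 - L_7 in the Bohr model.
4.2183e-34 J·s (or 4ℏ)

In the Bohr model, L_n = nℏ where ℏ = 1.054572e-34 J·s.

L_11 = 11ℏ = 1.160029e-33 J·s
L_7 = 7ℏ = 7.382004e-34 J·s

ΔL = L_11 - L_7 = (11 - 7)ℏ = 4ℏ
ΔL = 4 × 1.054572e-34 J·s = 4.2183e-34 J·s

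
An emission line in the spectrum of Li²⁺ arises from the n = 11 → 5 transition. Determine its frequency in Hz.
9.3964e+14 Hz

First, find the transition energy:
E_11 = -13.6057 × 3² / 11² = -1.01199421 eV
E_5 = -13.6057 × 3² / 5² = -4.89805200 eV
|ΔE| = |E_5 - E_11| = 3.88605779 eV

Convert to Joules: E = 3.88605779 eV × (1.602177 × 10⁻¹⁹ J/eV) = 6.226152e-19 J

Using E = hf:
f = E/h = 6.226152e-19 J / (6.62607 × 10⁻³⁴ J·s)
f = 9.3964e+14 Hz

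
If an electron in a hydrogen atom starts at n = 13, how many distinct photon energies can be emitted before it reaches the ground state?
78

The electron can occupy levels n = 1, 2, ..., 13 during de-excitation — that is m = 13 - 1 + 1 = 13 distinct levels.

The number of distinct spectral lines equals the number of ways to choose 2 of these m levels (each pair gives one possible emission transition):

Number of lines = m(m-1)/2 = 13×12/2 = 78

These correspond to all possible transitions between the 13 levels:
13 → 12, 13 → 11, 13 → 10, 13 → 9, 13 → 8, 13 → 7, 13 → 6, 13 → 5...

Each transition produces a photon with a unique energy (and thus wavelength). This count does not depend on Z.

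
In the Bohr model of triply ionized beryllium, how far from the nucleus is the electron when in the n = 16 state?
3.3867 nm (or 33.8673 Å)

The Bohr radius formula is:
r_n = n² a₀ / Z

where a₀ = 0.0529177 nm is the Bohr radius.

For Be³⁺ (Z = 4) at n = 16:
r_16 = 16² × 0.0529177 nm / 4
r_16 = 256 × 0.0529177 nm / 4
r_16 = 13.54693 nm / 4
r_16 = 3.3867 nm

The electron orbits at approximately 3.3867 nm from the nucleus.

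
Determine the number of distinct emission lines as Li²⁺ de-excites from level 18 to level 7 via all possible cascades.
66

The electron can occupy levels n = 7, 8, ..., 18 during de-excitation — that is m = 18 - 7 + 1 = 12 distinct levels.

The number of distinct spectral lines equals the number of ways to choose 2 of these m levels (each pair gives one possible emission transition):

Number of lines = m(m-1)/2 = 12×11/2 = 66

These correspond to all possible transitions between the 12 levels:
18 → 17, 18 → 16, 18 → 15, 18 → 14, 18 → 13, 18 → 12, 18 → 11, 18 → 10...

Each transition produces a photon with a unique energy (and thus wavelength). This count does not depend on Z.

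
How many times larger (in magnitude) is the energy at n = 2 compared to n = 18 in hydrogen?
81.000000

Using E_n = -13.6057 Z² / n² eV with Z = 1:

E_2 = -13.6057 / 2² = -13.6057 / 4 = -3.401425000000 eV
E_18 = -13.6057 / 18² = -13.6057 / 324 = -0.041992901235 eV

The ratio is:
E_2/E_18 = (-3.401425000000) / (-0.041992901235)
E_2/E_18 = (-13.6057/4) / (-13.6057/324)
E_2/E_18 = 324/4
E_2/E_18 = 81.000000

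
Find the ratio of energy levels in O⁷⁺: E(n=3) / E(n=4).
1.77778

Using E_n = -13.6057 Z² / n² eV with Z = 8:

E_3 = -13.6057 × 8² / 3² = -870.7648 / 9 = -96.75164444444 eV
E_4 = -13.6057 × 8² / 4² = -870.7648 / 16 = -54.42280000000 eV

The ratio is:
E_3/E_4 = (-96.75164444444) / (-54.42280000000)
E_3/E_4 = (-870.7648/9) / (-870.7648/16)
E_3/E_4 = 16/9
E_3/E_4 = 1.77778
(Note: the Z² factors cancel in the ratio.)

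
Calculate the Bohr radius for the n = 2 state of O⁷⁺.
0.0265 nm (or 0.2646 Å)

The Bohr radius formula is:
r_n = n² a₀ / Z

where a₀ = 0.0529177 nm is the Bohr radius.

For O⁷⁺ (Z = 8) at n = 2:
r_2 = 2² × 0.0529177 nm / 8
r_2 = 4 × 0.0529177 nm / 8
r_2 = 0.21167 nm / 8
r_2 = 0.0265 nm

The electron orbits at approximately 0.0265 nm from the nucleus.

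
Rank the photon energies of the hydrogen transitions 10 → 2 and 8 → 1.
8 → 1

Calculate the energy for each transition:

Transition 10 → 2:
ΔE₁ = |E_2 - E_10| = |-13.6057/2² - (-13.6057/10²)|
ΔE₁ = |-3.40142500000 - (-0.13605700000)| = 3.26536800 eV

Transition 8 → 1:
ΔE₂ = |E_1 - E_8| = |-13.6057/1² - (-13.6057/8²)|
ΔE₂ = |-13.60570000000 - (-0.21258906250)| = 13.39311094 eV

Since 13.39311094 eV > 3.26536800 eV, the transition 8 → 1 emits the more energetic photon.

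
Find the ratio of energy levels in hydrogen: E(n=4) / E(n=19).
22.5625

Using E_n = -13.6057 Z² / n² eV with Z = 1:

E_4 = -13.6057 / 4² = -13.6057 / 16 = -0.85035625 eV
E_19 = -13.6057 / 19² = -13.6057 / 361 = -0.03768892 eV

The ratio is:
E_4/E_19 = (-0.85035625) / (-0.03768892)
E_4/E_19 = (-13.6057/16) / (-13.6057/361)
E_4/E_19 = 361/16
E_4/E_19 = 22.5625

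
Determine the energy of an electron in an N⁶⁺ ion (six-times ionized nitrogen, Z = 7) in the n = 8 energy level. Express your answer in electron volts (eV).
-10.4169 eV

The energy levels of a hydrogen-like atom are given by:
E_n = -13.6057 Z² / n² eV  (with Z = 7 for N⁶⁺)

For n = 8:
E_8 = -13.6057 × 7² / 8²
E_8 = -13.6057 × 49 / 64
E_8 = -10.4169 eV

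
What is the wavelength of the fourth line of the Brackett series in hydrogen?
1944.03 nm

The lines of a series are numbered from the longest wavelength (smallest ΔE) outward; the fourth line is the transition from n = n_f + 4 to n_f.
The Brackett series has all transitions ending at n_f = 4.

For H, the fourth line (δ-line) is the jump from n = 8 to n = 4:
E_8 = -13.6057 / 8² = -0.21258906 eV
E_4 = -13.6057 / 4² = -0.85035625 eV
ΔE = E_8 - E_4 = 0.63776719 eV

λ = hc/E = 1239.84 eV·nm / 0.63776719 eV
λ = 1944.03 nm

This is the δ-line of the Brackett series in H.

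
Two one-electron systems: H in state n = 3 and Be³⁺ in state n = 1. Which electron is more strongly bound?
Be³⁺ at n = 1 (E = -217.691 eV)

Using E_n = -13.6057 Z² / n² eV:

H (Z = 1) at n = 3:
E = -13.6057 × 1² / 3² = -13.6057 × 1 / 9 = -1.511744 eV

Be³⁺ (Z = 4) at n = 1:
E = -13.6057 × 4² / 1² = -13.6057 × 16 / 1 = -217.691200 eV

Since -217.691200 eV < -1.511744 eV,
Be³⁺ at n = 1 is more tightly bound (requires more energy to ionize).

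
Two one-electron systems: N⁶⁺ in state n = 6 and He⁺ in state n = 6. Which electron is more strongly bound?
N⁶⁺ at n = 6 (E = -18.519 eV)

Using E_n = -13.6057 Z² / n² eV:

N⁶⁺ (Z = 7) at n = 6:
E = -13.6057 × 7² / 6² = -13.6057 × 49 / 36 = -18.518869 eV

He⁺ (Z = 2) at n = 6:
E = -13.6057 × 2² / 6² = -13.6057 × 4 / 36 = -1.511744 eV

Since -18.518869 eV < -1.511744 eV,
N⁶⁺ at n = 6 is more tightly bound (requires more energy to ionize).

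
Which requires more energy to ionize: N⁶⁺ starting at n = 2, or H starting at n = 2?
N⁶⁺ at n = 2 (E = -166.67 eV)

Using E_n = -13.6057 Z² / n² eV:

N⁶⁺ (Z = 7) at n = 2:
E = -13.6057 × 7² / 2² = -13.6057 × 49 / 4 = -166.66983 eV

H (Z = 1) at n = 2:
E = -13.6057 × 1² / 2² = -13.6057 × 1 / 4 = -3.40143 eV

Since -166.66983 eV < -3.40143 eV,
N⁶⁺ at n = 2 is more tightly bound (requires more energy to ionize).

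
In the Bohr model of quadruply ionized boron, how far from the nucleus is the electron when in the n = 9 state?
0.857267 nm (or 8.572671 Å)

The Bohr radius formula is:
r_n = n² a₀ / Z

where a₀ = 0.052917721 nm is the Bohr radius.

For B⁴⁺ (Z = 5) at n = 9:
r_9 = 9² × 0.052917721 nm / 5
r_9 = 81 × 0.052917721 nm / 5
r_9 = 4.2863354 nm / 5
r_9 = 0.857267 nm

The electron orbits at approximately 0.857267 nm from the nucleus.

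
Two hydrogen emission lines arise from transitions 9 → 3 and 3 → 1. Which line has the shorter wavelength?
3 → 1

Calculate the energy for each transition:

Transition 9 → 3:
ΔE₁ = |E_3 - E_9| = |-13.6057/3² - (-13.6057/9²)|
ΔE₁ = |-1.511744444 - (-0.167971605)| = 1.343773 eV

Transition 3 → 1:
ΔE₂ = |E_1 - E_3| = |-13.6057/1² - (-13.6057/3²)|
ΔE₂ = |-13.605700000 - (-1.511744444)| = 12.093956 eV

Since 12.093956 eV > 1.343773 eV, the transition 3 → 1 emits the more energetic photon.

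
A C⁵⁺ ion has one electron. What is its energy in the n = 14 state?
-2.49901 eV

For hydrogen-like ions, the energy levels scale with Z²:
E_n = -13.6057 Z² / n² eV

For C⁵⁺ (Z = 6) at n = 14:
E_14 = -13.6057 × 6² / 14²
E_14 = -13.6057 × 36 / 196
E_14 = -489.8052 / 196
E_14 = -2.49901 eV

The energy is 36 times more negative than hydrogen at the same n due to the stronger nuclear charge.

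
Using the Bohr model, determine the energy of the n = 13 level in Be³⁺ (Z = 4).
-1.288 eV

For hydrogen-like ions, the energy levels scale with Z²:
E_n = -13.6057 Z² / n² eV

For Be³⁺ (Z = 4) at n = 13:
E_13 = -13.6057 × 4² / 13²
E_13 = -13.6057 × 16 / 169
E_13 = -217.6912 / 169
E_13 = -1.288 eV

The energy is 16 times more negative than hydrogen at the same n due to the stronger nuclear charge.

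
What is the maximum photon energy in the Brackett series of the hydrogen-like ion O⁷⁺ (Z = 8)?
54.42 eV

The series limit corresponds to the transition from n = ∞ to n = 4.
This is the highest energy (shortest wavelength) transition in the Brackett series.

E_∞ = 0 eV
E_4 = -13.6057 × 8² / 4² = -54.42 eV

Energy at series limit:
ΔE = E_∞ - E_4 = 0 - (-54.42) = 54.42 eV

This energy equals the ionization energy from the n = 4 state of O⁷⁺.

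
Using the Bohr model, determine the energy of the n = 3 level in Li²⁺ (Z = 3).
-13.60570 eV

For hydrogen-like ions, the energy levels scale with Z²:
E_n = -13.6057 Z² / n² eV

For Li²⁺ (Z = 3) at n = 3:
E_3 = -13.6057 × 3² / 3²
E_3 = -13.6057 × 9 / 9
E_3 = -122.4513 / 9
E_3 = -13.60570 eV

The energy is 9 times more negative than hydrogen at the same n due to the stronger nuclear charge.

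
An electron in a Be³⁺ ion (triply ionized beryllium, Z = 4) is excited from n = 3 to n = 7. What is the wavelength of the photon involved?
62.7919 nm

First, find the transition energy using E_n = -13.6057 Z² / n² eV:
E_3 = -13.6057 × 4² / 3² = -24.187911 eV
E_7 = -13.6057 × 4² / 7² = -4.442678 eV

Photon energy: |ΔE| = |E_7 - E_3| = 19.745233 eV

Convert to wavelength using E = hc/λ with hc = 1239.84 eV·nm:
λ = hc/E = 1239.84 eV·nm / 19.745233 eV
λ = 62.7919 nm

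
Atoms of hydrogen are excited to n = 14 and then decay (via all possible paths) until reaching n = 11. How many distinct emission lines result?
6

The electron can occupy levels n = 11, 12, ..., 14 during de-excitation — that is m = 14 - 11 + 1 = 4 distinct levels.

The number of distinct spectral lines equals the number of ways to choose 2 of these m levels (each pair gives one possible emission transition):

Number of lines = m(m-1)/2 = 4×3/2 = 6

These correspond to all possible transitions between the 4 levels:
14 → 13, 14 → 12, 14 → 11, 13 → 12, 13 → 11, 12 → 11

Each transition produces a photon with a unique energy (and thus wavelength). This count does not depend on Z.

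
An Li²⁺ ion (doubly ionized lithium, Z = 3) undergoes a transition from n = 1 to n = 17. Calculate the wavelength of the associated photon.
10.1603 nm

First, find the transition energy using E_n = -13.6057 Z² / n² eV:
E_1 = -13.6057 × 3² / 1² = -122.451300 eV
E_17 = -13.6057 × 3² / 17² = -0.423707 eV

Photon energy: |ΔE| = |E_17 - E_1| = 122.027593 eV

Convert to wavelength using E = hc/λ with hc = 1239.84 eV·nm:
λ = hc/E = 1239.84 eV·nm / 122.027593 eV
λ = 10.1603 nm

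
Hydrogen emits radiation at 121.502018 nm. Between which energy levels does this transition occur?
n = 2 → n = 1

First, find the photon energy from the wavelength (hc = 1239.84 eV·nm):
E = hc/λ = 1239.84 eV·nm / 121.502018 nm = 10.204275 eV

The energy levels of hydrogen satisfy E_n = -13.6057 / n² eV, so an emission n_i → n_f releases
ΔE = 13.6057 × (1/n_f² − 1/n_i²) eV.

Setting ΔE equal to the photon energy:
1/n_f² − 1/n_i² = 10.204275 / 13.6057 = 0.75000000

Since 1/n_i² must be positive, we need 1/n_f² > 0.75000000, i.e. n_f ≤ 1. For each allowed n_f, solve n_i = (1/n_f² − 0.75000000)^(−1/2) and check whether it is a whole number:
  n_f = 1: 1/n_i² = 1.00000000 − 0.75000000 = 0.25000000 → n_i = 2.000  → integer, n_i = 2 ✓

Only n_f = 1 gives an integer upper level, n_i = 2.

The transition is from n = 2 to n = 1 (emission).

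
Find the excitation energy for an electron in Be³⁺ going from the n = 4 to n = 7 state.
9.16 eV

The energy levels of a hydrogen-like atom are E_n = -13.6057 Z² eV / n².

Energy at n = 4: E_4 = -13.6057 × 4² / 4² = -13.60570 eV
Energy at n = 7: E_7 = -13.6057 × 4² / 7² = -4.44268 eV

The excitation energy is the difference:
ΔE = E_7 - E_4
ΔE = -4.44268 - (-13.60570)
ΔE = 9.16 eV

Since this is positive, energy must be absorbed (photon absorption).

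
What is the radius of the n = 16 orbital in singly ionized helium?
6.77347 nm (or 67.73468 Å)

The Bohr radius formula is:
r_n = n² a₀ / Z

where a₀ = 0.05291772 nm is the Bohr radius.

For He⁺ (Z = 2) at n = 16:
r_16 = 16² × 0.05291772 nm / 2
r_16 = 256 × 0.05291772 nm / 2
r_16 = 13.546936 nm / 2
r_16 = 6.77347 nm

The electron orbits at approximately 6.77347 nm from the nucleus.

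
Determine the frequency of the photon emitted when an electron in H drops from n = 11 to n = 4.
1.78e+14 Hz

First, find the transition energy:
E_11 = -13.6057 / 11² = -0.112444 eV
E_4 = -13.6057 / 4² = -0.850356 eV
|ΔE| = |E_4 - E_11| = 0.737912 eV

Convert to Joules: E = 0.737912 eV × (1.602177 × 10⁻¹⁹ J/eV) = 1.1823e-19 J

Using E = hf:
f = E/h = 1.1823e-19 J / (6.62607 × 10⁻³⁴ J·s)
f = 1.78e+14 Hz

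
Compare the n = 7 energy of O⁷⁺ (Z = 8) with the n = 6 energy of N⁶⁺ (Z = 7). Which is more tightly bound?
N⁶⁺ at n = 6 (E = -18.519 eV)

Using E_n = -13.6057 Z² / n² eV:

O⁷⁺ (Z = 8) at n = 7:
E = -13.6057 × 8² / 7² = -13.6057 × 64 / 49 = -17.770710 eV

N⁶⁺ (Z = 7) at n = 6:
E = -13.6057 × 7² / 6² = -13.6057 × 49 / 36 = -18.518869 eV

Since -18.518869 eV < -17.770710 eV,
N⁶⁺ at n = 6 is more tightly bound (requires more energy to ionize).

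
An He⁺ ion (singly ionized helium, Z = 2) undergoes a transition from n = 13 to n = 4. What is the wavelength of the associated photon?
402.62433 nm

First, find the transition energy using E_n = -13.6057 Z² / n² eV:
E_13 = -13.6057 × 2² / 13² = -0.322028402 eV
E_4 = -13.6057 × 2² / 4² = -3.401425000 eV

Photon energy: |ΔE| = |E_4 - E_13| = 3.079396598 eV

Convert to wavelength using E = hc/λ with hc = 1239.84 eV·nm:
λ = hc/E = 1239.84 eV·nm / 3.079396598 eV
λ = 402.62433 nm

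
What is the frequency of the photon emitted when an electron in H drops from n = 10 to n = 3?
3.32640e+14 Hz

First, find the transition energy:
E_10 = -13.6057 / 10² = -0.13605700 eV
E_3 = -13.6057 / 3² = -1.51174444 eV
|ΔE| = |E_3 - E_10| = 1.37568744 eV

Convert to Joules: E = 1.37568744 eV × (1.602177 × 10⁻¹⁹ J/eV) = 2.2040948e-19 J

Using E = hf:
f = E/h = 2.2040948e-19 J / (6.62607 × 10⁻³⁴ J·s)
f = 3.32640e+14 Hz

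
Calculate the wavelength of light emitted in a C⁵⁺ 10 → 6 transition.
142.38518 nm

First, find the transition energy using E_n = -13.6057 Z² / n² eV:
E_10 = -13.6057 × 6² / 10² = -4.898052000 eV
E_6 = -13.6057 × 6² / 6² = -13.605700000 eV

Photon energy: |ΔE| = |E_6 - E_10| = 8.707648000 eV

Convert to wavelength using E = hc/λ with hc = 1239.84 eV·nm:
λ = hc/E = 1239.84 eV·nm / 8.707648000 eV
λ = 142.38518 nm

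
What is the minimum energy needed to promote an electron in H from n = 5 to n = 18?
0.50224 eV

The energy levels of a hydrogen-like atom are E_n = -13.6057 eV / n².

Energy at n = 5: E_5 = -13.6057 / 5² = -0.54422800 eV
Energy at n = 18: E_18 = -13.6057 / 18² = -0.04199290 eV

The excitation energy is the difference:
ΔE = E_18 - E_5
ΔE = -0.04199290 - (-0.54422800)
ΔE = 0.50224 eV

Since this is positive, energy must be absorbed (photon absorption).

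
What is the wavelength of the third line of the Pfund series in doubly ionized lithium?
415.39 nm

The lines of a series are numbered from the longest wavelength (smallest ΔE) outward; the third line is the transition from n = n_f + 3 to n_f.
The Pfund series has all transitions ending at n_f = 5.

For Li²⁺ (Z = 3), the third line (γ-line) is the jump from n = 8 to n = 5:
E_8 = -13.6057 × 3² / 8² = -1.913302 eV
E_5 = -13.6057 × 3² / 5² = -4.898052 eV
ΔE = E_8 - E_5 = 2.984750 eV

λ = hc/E = 1239.84 eV·nm / 2.984750 eV
λ = 415.39 nm

This is the γ-line of the Pfund series in Li²⁺.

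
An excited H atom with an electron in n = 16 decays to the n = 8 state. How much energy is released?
0.15944 eV

The energy levels are E_n = -13.6057 eV / n².

Energy at n = 16: E_16 = -13.6057 / 16² = -0.05314727 eV
Energy at n = 8: E_8 = -13.6057 / 8² = -0.21258906 eV

For emission (electron falling to lower state), the photon energy is:
E_photon = E_16 - E_8 = |-0.05314727 - (-0.21258906)|
E_photon = 0.15944 eV

This energy is carried away by the emitted photon.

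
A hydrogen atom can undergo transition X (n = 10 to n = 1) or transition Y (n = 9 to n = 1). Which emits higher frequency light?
10 → 1

Calculate the energy for each transition:

Transition 10 → 1:
ΔE₁ = |E_1 - E_10| = |-13.6057/1² - (-13.6057/10²)|
ΔE₁ = |-13.605700000000 - (-0.136057000000)| = 13.469643000 eV

Transition 9 → 1:
ΔE₂ = |E_1 - E_9| = |-13.6057/1² - (-13.6057/9²)|
ΔE₂ = |-13.605700000000 - (-0.167971604938)| = 13.437728395 eV

Since 13.469643000 eV > 13.437728395 eV, the transition 10 → 1 emits the more energetic photon.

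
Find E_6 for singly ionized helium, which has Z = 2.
-1.5117 eV

For hydrogen-like ions, the energy levels scale with Z²:
E_n = -13.6057 Z² / n² eV

For He⁺ (Z = 2) at n = 6:
E_6 = -13.6057 × 2² / 6²
E_6 = -13.6057 × 4 / 36
E_6 = -54.4228 / 36
E_6 = -1.5117 eV

The energy is 4 times more negative than hydrogen at the same n due to the stronger nuclear charge.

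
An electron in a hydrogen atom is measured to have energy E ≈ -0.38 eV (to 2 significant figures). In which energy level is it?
n = 6

The exact energy levels follow E_n = -13.6057 eV / n².

The measured value (-0.38 eV) is reported to only 2 significant figures, so we must test candidate n values and see which one matches to that precision.

Candidate energies:
  n = 4:  E = -13.6057/4² = -0.850356 eV
  n = 5:  E = -13.6057/5² = -0.544228 eV
  n = 6:  E = -13.6057/6² = -0.377936 eV  ← matches
  n = 7:  E = -13.6057/7² = -0.277667 eV
  n = 8:  E = -13.6057/8² = -0.212589 eV

Checking against the measurement of -0.38 eV (2 sig figs), only n = 6 agrees:
E_6 = -0.377936 eV, which rounds to -0.38 eV ✓

Therefore n = 6.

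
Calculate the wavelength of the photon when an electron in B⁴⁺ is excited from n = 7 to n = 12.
270.732 nm

First, find the transition energy using E_n = -13.6057 Z² / n² eV:
E_7 = -13.6057 × 5² / 7² = -6.9416837 eV
E_12 = -13.6057 × 5² / 12² = -2.3621007 eV

Photon energy: |ΔE| = |E_12 - E_7| = 4.5795830 eV

Convert to wavelength using E = hc/λ with hc = 1239.84 eV·nm:
λ = hc/E = 1239.84 eV·nm / 4.5795830 eV
λ = 270.732 nm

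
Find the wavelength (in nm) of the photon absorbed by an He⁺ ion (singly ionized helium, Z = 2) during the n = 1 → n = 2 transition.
30.375504 nm

First, find the transition energy using E_n = -13.6057 Z² / n² eV:
E_1 = -13.6057 × 2² / 1² = -54.42280000 eV
E_2 = -13.6057 × 2² / 2² = -13.60570000 eV

Photon energy: |ΔE| = |E_2 - E_1| = 40.81710000 eV

Convert to wavelength using E = hc/λ with hc = 1239.84 eV·nm:
λ = hc/E = 1239.84 eV·nm / 40.81710000 eV
λ = 30.375504 nm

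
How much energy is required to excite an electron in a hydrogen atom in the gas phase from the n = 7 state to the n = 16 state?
0.22 eV

The energy levels of a hydrogen-like atom are E_n = -13.6057 eV / n².

Energy at n = 7: E_7 = -13.6057 / 7² = -0.27767 eV
Energy at n = 16: E_16 = -13.6057 / 16² = -0.05315 eV

The excitation energy is the difference:
ΔE = E_16 - E_7
ΔE = -0.05315 - (-0.27767)
ΔE = 0.22 eV

Since this is positive, energy must be absorbed (photon absorption).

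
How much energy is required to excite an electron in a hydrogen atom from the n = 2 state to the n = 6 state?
3.023489 eV

The energy levels of a hydrogen-like atom are E_n = -13.6057 eV / n².

Energy at n = 2: E_2 = -13.6057 / 2² = -3.401425000 eV
Energy at n = 6: E_6 = -13.6057 / 6² = -0.377936111 eV

The excitation energy is the difference:
ΔE = E_6 - E_2
ΔE = -0.377936111 - (-3.401425000)
ΔE = 3.023489 eV

Since this is positive, energy must be absorbed (photon absorption).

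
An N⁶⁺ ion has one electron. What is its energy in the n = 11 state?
-5.50975 eV

For hydrogen-like ions, the energy levels scale with Z²:
E_n = -13.6057 Z² / n² eV

For N⁶⁺ (Z = 7) at n = 11:
E_11 = -13.6057 × 7² / 11²
E_11 = -13.6057 × 49 / 121
E_11 = -666.6793 / 121
E_11 = -5.50975 eV

The energy is 49 times more negative than hydrogen at the same n due to the stronger nuclear charge.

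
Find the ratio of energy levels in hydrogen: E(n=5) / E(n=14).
7.840000

Using E_n = -13.6057 Z² / n² eV with Z = 1:

E_5 = -13.6057 / 5² = -13.6057 / 25 = -0.544228000000 eV
E_14 = -13.6057 / 14² = -13.6057 / 196 = -0.069416836735 eV

The ratio is:
E_5/E_14 = (-0.544228000000) / (-0.069416836735)
E_5/E_14 = (-13.6057/25) / (-13.6057/196)
E_5/E_14 = 196/25
E_5/E_14 = 7.840000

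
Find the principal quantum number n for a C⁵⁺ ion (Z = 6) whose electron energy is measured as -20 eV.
n = 5

The exact energy levels follow E_n = -13.6057 Z² / n² eV with Z = 6.

The measured value (-20 eV) is reported to only 2 significant figures, so we must test candidate n values and see which one matches to that precision.

Candidate energies:
  n = 3:  E = -13.6057 × 6² / 3² = -54.42280 eV
  n = 4:  E = -13.6057 × 6² / 4² = -30.61283 eV
  n = 5:  E = -13.6057 × 6² / 5² = -19.59221 eV  ← matches
  n = 6:  E = -13.6057 × 6² / 6² = -13.60570 eV
  n = 7:  E = -13.6057 × 6² / 7² = -9.99602 eV

Checking against the measurement of -20 eV (2 sig figs), only n = 5 agrees:
E_5 = -19.59221 eV, which rounds to -20 eV ✓

Therefore n = 5.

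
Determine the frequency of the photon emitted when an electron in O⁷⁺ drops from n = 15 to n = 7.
3.36116e+15 Hz

First, find the transition energy:
E_15 = -13.6057 × 8² / 15² = -3.8700658 eV
E_7 = -13.6057 × 8² / 7² = -17.7707102 eV
|ΔE| = |E_7 - E_15| = 13.9006444 eV

Convert to Joules: E = 13.9006444 eV × (1.602177 × 10⁻¹⁹ J/eV) = 2.2271293e-18 J

Using E = hf:
f = E/h = 2.2271293e-18 J / (6.62607 × 10⁻³⁴ J·s)
f = 3.36116e+15 Hz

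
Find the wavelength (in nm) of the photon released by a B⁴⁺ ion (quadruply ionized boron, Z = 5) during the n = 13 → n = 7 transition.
251.540 nm

First, find the transition energy using E_n = -13.6057 Z² / n² eV:
E_13 = -13.6057 × 5² / 13² = -2.0126775 eV
E_7 = -13.6057 × 5² / 7² = -6.9416837 eV

Photon energy: |ΔE| = |E_7 - E_13| = 4.9290062 eV

Convert to wavelength using E = hc/λ with hc = 1239.84 eV·nm:
λ = hc/E = 1239.84 eV·nm / 4.9290062 eV
λ = 251.540 nm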